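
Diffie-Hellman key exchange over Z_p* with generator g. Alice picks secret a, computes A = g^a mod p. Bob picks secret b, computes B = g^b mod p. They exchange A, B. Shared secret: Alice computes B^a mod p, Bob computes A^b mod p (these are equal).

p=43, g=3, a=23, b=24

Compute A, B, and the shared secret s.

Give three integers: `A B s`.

Answer: 34 16 41

Derivation:
A = 3^23 mod 43  (bits of 23 = 10111)
  bit 0 = 1: r = r^2 * 3 mod 43 = 1^2 * 3 = 1*3 = 3
  bit 1 = 0: r = r^2 mod 43 = 3^2 = 9
  bit 2 = 1: r = r^2 * 3 mod 43 = 9^2 * 3 = 38*3 = 28
  bit 3 = 1: r = r^2 * 3 mod 43 = 28^2 * 3 = 10*3 = 30
  bit 4 = 1: r = r^2 * 3 mod 43 = 30^2 * 3 = 40*3 = 34
  -> A = 34
B = 3^24 mod 43  (bits of 24 = 11000)
  bit 0 = 1: r = r^2 * 3 mod 43 = 1^2 * 3 = 1*3 = 3
  bit 1 = 1: r = r^2 * 3 mod 43 = 3^2 * 3 = 9*3 = 27
  bit 2 = 0: r = r^2 mod 43 = 27^2 = 41
  bit 3 = 0: r = r^2 mod 43 = 41^2 = 4
  bit 4 = 0: r = r^2 mod 43 = 4^2 = 16
  -> B = 16
s = B^a = 16^23 mod 43  (bits of 23 = 10111)
  bit 0 = 1: r = r^2 * 16 mod 43 = 1^2 * 16 = 1*16 = 16
  bit 1 = 0: r = r^2 mod 43 = 16^2 = 41
  bit 2 = 1: r = r^2 * 16 mod 43 = 41^2 * 16 = 4*16 = 21
  bit 3 = 1: r = r^2 * 16 mod 43 = 21^2 * 16 = 11*16 = 4
  bit 4 = 1: r = r^2 * 16 mod 43 = 4^2 * 16 = 16*16 = 41
  -> s = B^a = 41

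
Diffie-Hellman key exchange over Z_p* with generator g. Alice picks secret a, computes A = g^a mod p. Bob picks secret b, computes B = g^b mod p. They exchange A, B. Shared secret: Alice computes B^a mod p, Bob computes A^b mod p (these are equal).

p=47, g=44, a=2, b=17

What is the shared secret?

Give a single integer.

A = 44^2 mod 47  (bits of 2 = 10)
  bit 0 = 1: r = r^2 * 44 mod 47 = 1^2 * 44 = 1*44 = 44
  bit 1 = 0: r = r^2 mod 47 = 44^2 = 9
  -> A = 9
B = 44^17 mod 47  (bits of 17 = 10001)
  bit 0 = 1: r = r^2 * 44 mod 47 = 1^2 * 44 = 1*44 = 44
  bit 1 = 0: r = r^2 mod 47 = 44^2 = 9
  bit 2 = 0: r = r^2 mod 47 = 9^2 = 34
  bit 3 = 0: r = r^2 mod 47 = 34^2 = 28
  bit 4 = 1: r = r^2 * 44 mod 47 = 28^2 * 44 = 32*44 = 45
  -> B = 45
s = B^a = 45^2 mod 47  (bits of 2 = 10)
  bit 0 = 1: r = r^2 * 45 mod 47 = 1^2 * 45 = 1*45 = 45
  bit 1 = 0: r = r^2 mod 47 = 45^2 = 4
  -> s = B^a = 4

Answer: 4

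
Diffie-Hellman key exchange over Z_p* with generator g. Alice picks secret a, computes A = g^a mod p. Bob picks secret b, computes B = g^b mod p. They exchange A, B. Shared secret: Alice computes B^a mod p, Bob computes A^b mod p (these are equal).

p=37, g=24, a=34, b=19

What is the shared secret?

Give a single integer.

Answer: 30

Derivation:
A = 24^34 mod 37  (bits of 34 = 100010)
  bit 0 = 1: r = r^2 * 24 mod 37 = 1^2 * 24 = 1*24 = 24
  bit 1 = 0: r = r^2 mod 37 = 24^2 = 21
  bit 2 = 0: r = r^2 mod 37 = 21^2 = 34
  bit 3 = 0: r = r^2 mod 37 = 34^2 = 9
  bit 4 = 1: r = r^2 * 24 mod 37 = 9^2 * 24 = 7*24 = 20
  bit 5 = 0: r = r^2 mod 37 = 20^2 = 30
  -> A = 30
B = 24^19 mod 37  (bits of 19 = 10011)
  bit 0 = 1: r = r^2 * 24 mod 37 = 1^2 * 24 = 1*24 = 24
  bit 1 = 0: r = r^2 mod 37 = 24^2 = 21
  bit 2 = 0: r = r^2 mod 37 = 21^2 = 34
  bit 3 = 1: r = r^2 * 24 mod 37 = 34^2 * 24 = 9*24 = 31
  bit 4 = 1: r = r^2 * 24 mod 37 = 31^2 * 24 = 36*24 = 13
  -> B = 13
s = B^a = 13^34 mod 37  (bits of 34 = 100010)
  bit 0 = 1: r = r^2 * 13 mod 37 = 1^2 * 13 = 1*13 = 13
  bit 1 = 0: r = r^2 mod 37 = 13^2 = 21
  bit 2 = 0: r = r^2 mod 37 = 21^2 = 34
  bit 3 = 0: r = r^2 mod 37 = 34^2 = 9
  bit 4 = 1: r = r^2 * 13 mod 37 = 9^2 * 13 = 7*13 = 17
  bit 5 = 0: r = r^2 mod 37 = 17^2 = 30
  -> s = B^a = 30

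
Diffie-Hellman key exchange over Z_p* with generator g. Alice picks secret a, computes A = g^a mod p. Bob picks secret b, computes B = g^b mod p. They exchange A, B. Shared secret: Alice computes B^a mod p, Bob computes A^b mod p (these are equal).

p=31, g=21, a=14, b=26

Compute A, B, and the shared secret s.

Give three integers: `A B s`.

A = 21^14 mod 31  (bits of 14 = 1110)
  bit 0 = 1: r = r^2 * 21 mod 31 = 1^2 * 21 = 1*21 = 21
  bit 1 = 1: r = r^2 * 21 mod 31 = 21^2 * 21 = 7*21 = 23
  bit 2 = 1: r = r^2 * 21 mod 31 = 23^2 * 21 = 2*21 = 11
  bit 3 = 0: r = r^2 mod 31 = 11^2 = 28
  -> A = 28
B = 21^26 mod 31  (bits of 26 = 11010)
  bit 0 = 1: r = r^2 * 21 mod 31 = 1^2 * 21 = 1*21 = 21
  bit 1 = 1: r = r^2 * 21 mod 31 = 21^2 * 21 = 7*21 = 23
  bit 2 = 0: r = r^2 mod 31 = 23^2 = 2
  bit 3 = 1: r = r^2 * 21 mod 31 = 2^2 * 21 = 4*21 = 22
  bit 4 = 0: r = r^2 mod 31 = 22^2 = 19
  -> B = 19
s = B^a = 19^14 mod 31  (bits of 14 = 1110)
  bit 0 = 1: r = r^2 * 19 mod 31 = 1^2 * 19 = 1*19 = 19
  bit 1 = 1: r = r^2 * 19 mod 31 = 19^2 * 19 = 20*19 = 8
  bit 2 = 1: r = r^2 * 19 mod 31 = 8^2 * 19 = 2*19 = 7
  bit 3 = 0: r = r^2 mod 31 = 7^2 = 18
  -> s = B^a = 18

Answer: 28 19 18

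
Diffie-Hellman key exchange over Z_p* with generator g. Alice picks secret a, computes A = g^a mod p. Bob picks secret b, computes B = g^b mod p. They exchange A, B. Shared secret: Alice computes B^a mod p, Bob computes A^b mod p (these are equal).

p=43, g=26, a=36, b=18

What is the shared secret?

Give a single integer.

Answer: 4

Derivation:
A = 26^36 mod 43  (bits of 36 = 100100)
  bit 0 = 1: r = r^2 * 26 mod 43 = 1^2 * 26 = 1*26 = 26
  bit 1 = 0: r = r^2 mod 43 = 26^2 = 31
  bit 2 = 0: r = r^2 mod 43 = 31^2 = 15
  bit 3 = 1: r = r^2 * 26 mod 43 = 15^2 * 26 = 10*26 = 2
  bit 4 = 0: r = r^2 mod 43 = 2^2 = 4
  bit 5 = 0: r = r^2 mod 43 = 4^2 = 16
  -> A = 16
B = 26^18 mod 43  (bits of 18 = 10010)
  bit 0 = 1: r = r^2 * 26 mod 43 = 1^2 * 26 = 1*26 = 26
  bit 1 = 0: r = r^2 mod 43 = 26^2 = 31
  bit 2 = 0: r = r^2 mod 43 = 31^2 = 15
  bit 3 = 1: r = r^2 * 26 mod 43 = 15^2 * 26 = 10*26 = 2
  bit 4 = 0: r = r^2 mod 43 = 2^2 = 4
  -> B = 4
s = B^a = 4^36 mod 43  (bits of 36 = 100100)
  bit 0 = 1: r = r^2 * 4 mod 43 = 1^2 * 4 = 1*4 = 4
  bit 1 = 0: r = r^2 mod 43 = 4^2 = 16
  bit 2 = 0: r = r^2 mod 43 = 16^2 = 41
  bit 3 = 1: r = r^2 * 4 mod 43 = 41^2 * 4 = 4*4 = 16
  bit 4 = 0: r = r^2 mod 43 = 16^2 = 41
  bit 5 = 0: r = r^2 mod 43 = 41^2 = 4
  -> s = B^a = 4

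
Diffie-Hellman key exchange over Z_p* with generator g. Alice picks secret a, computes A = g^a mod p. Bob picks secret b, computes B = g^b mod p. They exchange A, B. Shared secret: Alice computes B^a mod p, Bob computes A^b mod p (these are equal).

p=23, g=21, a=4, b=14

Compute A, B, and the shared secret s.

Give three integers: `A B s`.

Answer: 16 8 2

Derivation:
A = 21^4 mod 23  (bits of 4 = 100)
  bit 0 = 1: r = r^2 * 21 mod 23 = 1^2 * 21 = 1*21 = 21
  bit 1 = 0: r = r^2 mod 23 = 21^2 = 4
  bit 2 = 0: r = r^2 mod 23 = 4^2 = 16
  -> A = 16
B = 21^14 mod 23  (bits of 14 = 1110)
  bit 0 = 1: r = r^2 * 21 mod 23 = 1^2 * 21 = 1*21 = 21
  bit 1 = 1: r = r^2 * 21 mod 23 = 21^2 * 21 = 4*21 = 15
  bit 2 = 1: r = r^2 * 21 mod 23 = 15^2 * 21 = 18*21 = 10
  bit 3 = 0: r = r^2 mod 23 = 10^2 = 8
  -> B = 8
s = B^a = 8^4 mod 23  (bits of 4 = 100)
  bit 0 = 1: r = r^2 * 8 mod 23 = 1^2 * 8 = 1*8 = 8
  bit 1 = 0: r = r^2 mod 23 = 8^2 = 18
  bit 2 = 0: r = r^2 mod 23 = 18^2 = 2
  -> s = B^a = 2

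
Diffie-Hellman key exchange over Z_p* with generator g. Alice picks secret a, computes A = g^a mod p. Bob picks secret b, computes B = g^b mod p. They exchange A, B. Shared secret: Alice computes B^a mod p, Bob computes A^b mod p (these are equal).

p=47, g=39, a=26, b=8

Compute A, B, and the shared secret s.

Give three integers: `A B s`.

A = 39^26 mod 47  (bits of 26 = 11010)
  bit 0 = 1: r = r^2 * 39 mod 47 = 1^2 * 39 = 1*39 = 39
  bit 1 = 1: r = r^2 * 39 mod 47 = 39^2 * 39 = 17*39 = 5
  bit 2 = 0: r = r^2 mod 47 = 5^2 = 25
  bit 3 = 1: r = r^2 * 39 mod 47 = 25^2 * 39 = 14*39 = 29
  bit 4 = 0: r = r^2 mod 47 = 29^2 = 42
  -> A = 42
B = 39^8 mod 47  (bits of 8 = 1000)
  bit 0 = 1: r = r^2 * 39 mod 47 = 1^2 * 39 = 1*39 = 39
  bit 1 = 0: r = r^2 mod 47 = 39^2 = 17
  bit 2 = 0: r = r^2 mod 47 = 17^2 = 7
  bit 3 = 0: r = r^2 mod 47 = 7^2 = 2
  -> B = 2
s = B^a = 2^26 mod 47  (bits of 26 = 11010)
  bit 0 = 1: r = r^2 * 2 mod 47 = 1^2 * 2 = 1*2 = 2
  bit 1 = 1: r = r^2 * 2 mod 47 = 2^2 * 2 = 4*2 = 8
  bit 2 = 0: r = r^2 mod 47 = 8^2 = 17
  bit 3 = 1: r = r^2 * 2 mod 47 = 17^2 * 2 = 7*2 = 14
  bit 4 = 0: r = r^2 mod 47 = 14^2 = 8
  -> s = B^a = 8

Answer: 42 2 8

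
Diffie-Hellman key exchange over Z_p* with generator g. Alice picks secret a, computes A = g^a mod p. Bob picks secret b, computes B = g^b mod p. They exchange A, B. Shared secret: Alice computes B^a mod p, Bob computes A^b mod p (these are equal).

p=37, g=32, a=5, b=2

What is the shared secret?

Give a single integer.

A = 32^5 mod 37  (bits of 5 = 101)
  bit 0 = 1: r = r^2 * 32 mod 37 = 1^2 * 32 = 1*32 = 32
  bit 1 = 0: r = r^2 mod 37 = 32^2 = 25
  bit 2 = 1: r = r^2 * 32 mod 37 = 25^2 * 32 = 33*32 = 20
  -> A = 20
B = 32^2 mod 37  (bits of 2 = 10)
  bit 0 = 1: r = r^2 * 32 mod 37 = 1^2 * 32 = 1*32 = 32
  bit 1 = 0: r = r^2 mod 37 = 32^2 = 25
  -> B = 25
s = B^a = 25^5 mod 37  (bits of 5 = 101)
  bit 0 = 1: r = r^2 * 25 mod 37 = 1^2 * 25 = 1*25 = 25
  bit 1 = 0: r = r^2 mod 37 = 25^2 = 33
  bit 2 = 1: r = r^2 * 25 mod 37 = 33^2 * 25 = 16*25 = 30
  -> s = B^a = 30

Answer: 30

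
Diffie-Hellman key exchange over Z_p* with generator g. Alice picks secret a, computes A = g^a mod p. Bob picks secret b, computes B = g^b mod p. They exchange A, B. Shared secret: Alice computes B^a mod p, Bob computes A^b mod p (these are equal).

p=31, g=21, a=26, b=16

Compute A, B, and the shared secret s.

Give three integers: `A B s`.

A = 21^26 mod 31  (bits of 26 = 11010)
  bit 0 = 1: r = r^2 * 21 mod 31 = 1^2 * 21 = 1*21 = 21
  bit 1 = 1: r = r^2 * 21 mod 31 = 21^2 * 21 = 7*21 = 23
  bit 2 = 0: r = r^2 mod 31 = 23^2 = 2
  bit 3 = 1: r = r^2 * 21 mod 31 = 2^2 * 21 = 4*21 = 22
  bit 4 = 0: r = r^2 mod 31 = 22^2 = 19
  -> A = 19
B = 21^16 mod 31  (bits of 16 = 10000)
  bit 0 = 1: r = r^2 * 21 mod 31 = 1^2 * 21 = 1*21 = 21
  bit 1 = 0: r = r^2 mod 31 = 21^2 = 7
  bit 2 = 0: r = r^2 mod 31 = 7^2 = 18
  bit 3 = 0: r = r^2 mod 31 = 18^2 = 14
  bit 4 = 0: r = r^2 mod 31 = 14^2 = 10
  -> B = 10
s = B^a = 10^26 mod 31  (bits of 26 = 11010)
  bit 0 = 1: r = r^2 * 10 mod 31 = 1^2 * 10 = 1*10 = 10
  bit 1 = 1: r = r^2 * 10 mod 31 = 10^2 * 10 = 7*10 = 8
  bit 2 = 0: r = r^2 mod 31 = 8^2 = 2
  bit 3 = 1: r = r^2 * 10 mod 31 = 2^2 * 10 = 4*10 = 9
  bit 4 = 0: r = r^2 mod 31 = 9^2 = 19
  -> s = B^a = 19

Answer: 19 10 19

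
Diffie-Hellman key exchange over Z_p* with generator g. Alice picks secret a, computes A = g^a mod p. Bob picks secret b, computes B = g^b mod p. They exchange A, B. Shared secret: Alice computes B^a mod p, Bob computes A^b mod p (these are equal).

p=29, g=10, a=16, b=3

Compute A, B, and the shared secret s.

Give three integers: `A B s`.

Answer: 16 14 7

Derivation:
A = 10^16 mod 29  (bits of 16 = 10000)
  bit 0 = 1: r = r^2 * 10 mod 29 = 1^2 * 10 = 1*10 = 10
  bit 1 = 0: r = r^2 mod 29 = 10^2 = 13
  bit 2 = 0: r = r^2 mod 29 = 13^2 = 24
  bit 3 = 0: r = r^2 mod 29 = 24^2 = 25
  bit 4 = 0: r = r^2 mod 29 = 25^2 = 16
  -> A = 16
B = 10^3 mod 29  (bits of 3 = 11)
  bit 0 = 1: r = r^2 * 10 mod 29 = 1^2 * 10 = 1*10 = 10
  bit 1 = 1: r = r^2 * 10 mod 29 = 10^2 * 10 = 13*10 = 14
  -> B = 14
s = B^a = 14^16 mod 29  (bits of 16 = 10000)
  bit 0 = 1: r = r^2 * 14 mod 29 = 1^2 * 14 = 1*14 = 14
  bit 1 = 0: r = r^2 mod 29 = 14^2 = 22
  bit 2 = 0: r = r^2 mod 29 = 22^2 = 20
  bit 3 = 0: r = r^2 mod 29 = 20^2 = 23
  bit 4 = 0: r = r^2 mod 29 = 23^2 = 7
  -> s = B^a = 7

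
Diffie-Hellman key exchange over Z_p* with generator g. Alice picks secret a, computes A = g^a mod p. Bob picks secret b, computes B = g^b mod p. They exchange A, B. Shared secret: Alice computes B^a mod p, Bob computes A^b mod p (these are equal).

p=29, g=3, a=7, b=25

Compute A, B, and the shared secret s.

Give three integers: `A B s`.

A = 3^7 mod 29  (bits of 7 = 111)
  bit 0 = 1: r = r^2 * 3 mod 29 = 1^2 * 3 = 1*3 = 3
  bit 1 = 1: r = r^2 * 3 mod 29 = 3^2 * 3 = 9*3 = 27
  bit 2 = 1: r = r^2 * 3 mod 29 = 27^2 * 3 = 4*3 = 12
  -> A = 12
B = 3^25 mod 29  (bits of 25 = 11001)
  bit 0 = 1: r = r^2 * 3 mod 29 = 1^2 * 3 = 1*3 = 3
  bit 1 = 1: r = r^2 * 3 mod 29 = 3^2 * 3 = 9*3 = 27
  bit 2 = 0: r = r^2 mod 29 = 27^2 = 4
  bit 3 = 0: r = r^2 mod 29 = 4^2 = 16
  bit 4 = 1: r = r^2 * 3 mod 29 = 16^2 * 3 = 24*3 = 14
  -> B = 14
s = B^a = 14^7 mod 29  (bits of 7 = 111)
  bit 0 = 1: r = r^2 * 14 mod 29 = 1^2 * 14 = 1*14 = 14
  bit 1 = 1: r = r^2 * 14 mod 29 = 14^2 * 14 = 22*14 = 18
  bit 2 = 1: r = r^2 * 14 mod 29 = 18^2 * 14 = 5*14 = 12
  -> s = B^a = 12

Answer: 12 14 12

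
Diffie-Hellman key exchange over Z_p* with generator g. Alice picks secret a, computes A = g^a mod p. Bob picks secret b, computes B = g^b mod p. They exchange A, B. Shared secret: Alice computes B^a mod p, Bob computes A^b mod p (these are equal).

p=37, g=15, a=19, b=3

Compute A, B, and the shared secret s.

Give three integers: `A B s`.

A = 15^19 mod 37  (bits of 19 = 10011)
  bit 0 = 1: r = r^2 * 15 mod 37 = 1^2 * 15 = 1*15 = 15
  bit 1 = 0: r = r^2 mod 37 = 15^2 = 3
  bit 2 = 0: r = r^2 mod 37 = 3^2 = 9
  bit 3 = 1: r = r^2 * 15 mod 37 = 9^2 * 15 = 7*15 = 31
  bit 4 = 1: r = r^2 * 15 mod 37 = 31^2 * 15 = 36*15 = 22
  -> A = 22
B = 15^3 mod 37  (bits of 3 = 11)
  bit 0 = 1: r = r^2 * 15 mod 37 = 1^2 * 15 = 1*15 = 15
  bit 1 = 1: r = r^2 * 15 mod 37 = 15^2 * 15 = 3*15 = 8
  -> B = 8
s = B^a = 8^19 mod 37  (bits of 19 = 10011)
  bit 0 = 1: r = r^2 * 8 mod 37 = 1^2 * 8 = 1*8 = 8
  bit 1 = 0: r = r^2 mod 37 = 8^2 = 27
  bit 2 = 0: r = r^2 mod 37 = 27^2 = 26
  bit 3 = 1: r = r^2 * 8 mod 37 = 26^2 * 8 = 10*8 = 6
  bit 4 = 1: r = r^2 * 8 mod 37 = 6^2 * 8 = 36*8 = 29
  -> s = B^a = 29

Answer: 22 8 29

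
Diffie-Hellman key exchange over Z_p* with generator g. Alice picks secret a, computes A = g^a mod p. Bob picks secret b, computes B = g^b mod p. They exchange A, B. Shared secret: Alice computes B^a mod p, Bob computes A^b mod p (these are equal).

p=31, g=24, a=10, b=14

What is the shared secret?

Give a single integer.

A = 24^10 mod 31  (bits of 10 = 1010)
  bit 0 = 1: r = r^2 * 24 mod 31 = 1^2 * 24 = 1*24 = 24
  bit 1 = 0: r = r^2 mod 31 = 24^2 = 18
  bit 2 = 1: r = r^2 * 24 mod 31 = 18^2 * 24 = 14*24 = 26
  bit 3 = 0: r = r^2 mod 31 = 26^2 = 25
  -> A = 25
B = 24^14 mod 31  (bits of 14 = 1110)
  bit 0 = 1: r = r^2 * 24 mod 31 = 1^2 * 24 = 1*24 = 24
  bit 1 = 1: r = r^2 * 24 mod 31 = 24^2 * 24 = 18*24 = 29
  bit 2 = 1: r = r^2 * 24 mod 31 = 29^2 * 24 = 4*24 = 3
  bit 3 = 0: r = r^2 mod 31 = 3^2 = 9
  -> B = 9
s = B^a = 9^10 mod 31  (bits of 10 = 1010)
  bit 0 = 1: r = r^2 * 9 mod 31 = 1^2 * 9 = 1*9 = 9
  bit 1 = 0: r = r^2 mod 31 = 9^2 = 19
  bit 2 = 1: r = r^2 * 9 mod 31 = 19^2 * 9 = 20*9 = 25
  bit 3 = 0: r = r^2 mod 31 = 25^2 = 5
  -> s = B^a = 5

Answer: 5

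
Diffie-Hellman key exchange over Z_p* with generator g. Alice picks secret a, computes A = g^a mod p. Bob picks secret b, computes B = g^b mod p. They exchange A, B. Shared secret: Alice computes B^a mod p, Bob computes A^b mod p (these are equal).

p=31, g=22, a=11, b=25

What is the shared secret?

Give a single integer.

Answer: 6

Derivation:
A = 22^11 mod 31  (bits of 11 = 1011)
  bit 0 = 1: r = r^2 * 22 mod 31 = 1^2 * 22 = 1*22 = 22
  bit 1 = 0: r = r^2 mod 31 = 22^2 = 19
  bit 2 = 1: r = r^2 * 22 mod 31 = 19^2 * 22 = 20*22 = 6
  bit 3 = 1: r = r^2 * 22 mod 31 = 6^2 * 22 = 5*22 = 17
  -> A = 17
B = 22^25 mod 31  (bits of 25 = 11001)
  bit 0 = 1: r = r^2 * 22 mod 31 = 1^2 * 22 = 1*22 = 22
  bit 1 = 1: r = r^2 * 22 mod 31 = 22^2 * 22 = 19*22 = 15
  bit 2 = 0: r = r^2 mod 31 = 15^2 = 8
  bit 3 = 0: r = r^2 mod 31 = 8^2 = 2
  bit 4 = 1: r = r^2 * 22 mod 31 = 2^2 * 22 = 4*22 = 26
  -> B = 26
s = B^a = 26^11 mod 31  (bits of 11 = 1011)
  bit 0 = 1: r = r^2 * 26 mod 31 = 1^2 * 26 = 1*26 = 26
  bit 1 = 0: r = r^2 mod 31 = 26^2 = 25
  bit 2 = 1: r = r^2 * 26 mod 31 = 25^2 * 26 = 5*26 = 6
  bit 3 = 1: r = r^2 * 26 mod 31 = 6^2 * 26 = 5*26 = 6
  -> s = B^a = 6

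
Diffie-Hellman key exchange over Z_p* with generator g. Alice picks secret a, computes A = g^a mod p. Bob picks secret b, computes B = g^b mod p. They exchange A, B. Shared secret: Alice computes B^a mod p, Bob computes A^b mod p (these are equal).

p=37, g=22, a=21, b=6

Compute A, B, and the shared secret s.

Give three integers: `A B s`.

A = 22^21 mod 37  (bits of 21 = 10101)
  bit 0 = 1: r = r^2 * 22 mod 37 = 1^2 * 22 = 1*22 = 22
  bit 1 = 0: r = r^2 mod 37 = 22^2 = 3
  bit 2 = 1: r = r^2 * 22 mod 37 = 3^2 * 22 = 9*22 = 13
  bit 3 = 0: r = r^2 mod 37 = 13^2 = 21
  bit 4 = 1: r = r^2 * 22 mod 37 = 21^2 * 22 = 34*22 = 8
  -> A = 8
B = 22^6 mod 37  (bits of 6 = 110)
  bit 0 = 1: r = r^2 * 22 mod 37 = 1^2 * 22 = 1*22 = 22
  bit 1 = 1: r = r^2 * 22 mod 37 = 22^2 * 22 = 3*22 = 29
  bit 2 = 0: r = r^2 mod 37 = 29^2 = 27
  -> B = 27
s = B^a = 27^21 mod 37  (bits of 21 = 10101)
  bit 0 = 1: r = r^2 * 27 mod 37 = 1^2 * 27 = 1*27 = 27
  bit 1 = 0: r = r^2 mod 37 = 27^2 = 26
  bit 2 = 1: r = r^2 * 27 mod 37 = 26^2 * 27 = 10*27 = 11
  bit 3 = 0: r = r^2 mod 37 = 11^2 = 10
  bit 4 = 1: r = r^2 * 27 mod 37 = 10^2 * 27 = 26*27 = 36
  -> s = B^a = 36

Answer: 8 27 36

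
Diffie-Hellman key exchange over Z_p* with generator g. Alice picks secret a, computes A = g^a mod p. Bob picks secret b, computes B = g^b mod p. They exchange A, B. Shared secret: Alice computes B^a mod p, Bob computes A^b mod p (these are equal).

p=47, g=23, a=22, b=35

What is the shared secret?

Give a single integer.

Answer: 7

Derivation:
A = 23^22 mod 47  (bits of 22 = 10110)
  bit 0 = 1: r = r^2 * 23 mod 47 = 1^2 * 23 = 1*23 = 23
  bit 1 = 0: r = r^2 mod 47 = 23^2 = 12
  bit 2 = 1: r = r^2 * 23 mod 47 = 12^2 * 23 = 3*23 = 22
  bit 3 = 1: r = r^2 * 23 mod 47 = 22^2 * 23 = 14*23 = 40
  bit 4 = 0: r = r^2 mod 47 = 40^2 = 2
  -> A = 2
B = 23^35 mod 47  (bits of 35 = 100011)
  bit 0 = 1: r = r^2 * 23 mod 47 = 1^2 * 23 = 1*23 = 23
  bit 1 = 0: r = r^2 mod 47 = 23^2 = 12
  bit 2 = 0: r = r^2 mod 47 = 12^2 = 3
  bit 3 = 0: r = r^2 mod 47 = 3^2 = 9
  bit 4 = 1: r = r^2 * 23 mod 47 = 9^2 * 23 = 34*23 = 30
  bit 5 = 1: r = r^2 * 23 mod 47 = 30^2 * 23 = 7*23 = 20
  -> B = 20
s = B^a = 20^22 mod 47  (bits of 22 = 10110)
  bit 0 = 1: r = r^2 * 20 mod 47 = 1^2 * 20 = 1*20 = 20
  bit 1 = 0: r = r^2 mod 47 = 20^2 = 24
  bit 2 = 1: r = r^2 * 20 mod 47 = 24^2 * 20 = 12*20 = 5
  bit 3 = 1: r = r^2 * 20 mod 47 = 5^2 * 20 = 25*20 = 30
  bit 4 = 0: r = r^2 mod 47 = 30^2 = 7
  -> s = B^a = 7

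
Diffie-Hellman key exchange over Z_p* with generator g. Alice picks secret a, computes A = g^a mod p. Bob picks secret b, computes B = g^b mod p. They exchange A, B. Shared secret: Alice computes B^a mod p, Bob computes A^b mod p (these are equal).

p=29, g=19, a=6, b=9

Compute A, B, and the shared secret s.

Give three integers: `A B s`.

Answer: 22 11 9

Derivation:
A = 19^6 mod 29  (bits of 6 = 110)
  bit 0 = 1: r = r^2 * 19 mod 29 = 1^2 * 19 = 1*19 = 19
  bit 1 = 1: r = r^2 * 19 mod 29 = 19^2 * 19 = 13*19 = 15
  bit 2 = 0: r = r^2 mod 29 = 15^2 = 22
  -> A = 22
B = 19^9 mod 29  (bits of 9 = 1001)
  bit 0 = 1: r = r^2 * 19 mod 29 = 1^2 * 19 = 1*19 = 19
  bit 1 = 0: r = r^2 mod 29 = 19^2 = 13
  bit 2 = 0: r = r^2 mod 29 = 13^2 = 24
  bit 3 = 1: r = r^2 * 19 mod 29 = 24^2 * 19 = 25*19 = 11
  -> B = 11
s = B^a = 11^6 mod 29  (bits of 6 = 110)
  bit 0 = 1: r = r^2 * 11 mod 29 = 1^2 * 11 = 1*11 = 11
  bit 1 = 1: r = r^2 * 11 mod 29 = 11^2 * 11 = 5*11 = 26
  bit 2 = 0: r = r^2 mod 29 = 26^2 = 9
  -> s = B^a = 9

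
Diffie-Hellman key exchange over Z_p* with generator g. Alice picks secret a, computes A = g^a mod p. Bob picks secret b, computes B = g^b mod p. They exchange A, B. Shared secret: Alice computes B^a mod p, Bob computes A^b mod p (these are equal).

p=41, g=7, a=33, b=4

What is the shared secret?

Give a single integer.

A = 7^33 mod 41  (bits of 33 = 100001)
  bit 0 = 1: r = r^2 * 7 mod 41 = 1^2 * 7 = 1*7 = 7
  bit 1 = 0: r = r^2 mod 41 = 7^2 = 8
  bit 2 = 0: r = r^2 mod 41 = 8^2 = 23
  bit 3 = 0: r = r^2 mod 41 = 23^2 = 37
  bit 4 = 0: r = r^2 mod 41 = 37^2 = 16
  bit 5 = 1: r = r^2 * 7 mod 41 = 16^2 * 7 = 10*7 = 29
  -> A = 29
B = 7^4 mod 41  (bits of 4 = 100)
  bit 0 = 1: r = r^2 * 7 mod 41 = 1^2 * 7 = 1*7 = 7
  bit 1 = 0: r = r^2 mod 41 = 7^2 = 8
  bit 2 = 0: r = r^2 mod 41 = 8^2 = 23
  -> B = 23
s = B^a = 23^33 mod 41  (bits of 33 = 100001)
  bit 0 = 1: r = r^2 * 23 mod 41 = 1^2 * 23 = 1*23 = 23
  bit 1 = 0: r = r^2 mod 41 = 23^2 = 37
  bit 2 = 0: r = r^2 mod 41 = 37^2 = 16
  bit 3 = 0: r = r^2 mod 41 = 16^2 = 10
  bit 4 = 0: r = r^2 mod 41 = 10^2 = 18
  bit 5 = 1: r = r^2 * 23 mod 41 = 18^2 * 23 = 37*23 = 31
  -> s = B^a = 31

Answer: 31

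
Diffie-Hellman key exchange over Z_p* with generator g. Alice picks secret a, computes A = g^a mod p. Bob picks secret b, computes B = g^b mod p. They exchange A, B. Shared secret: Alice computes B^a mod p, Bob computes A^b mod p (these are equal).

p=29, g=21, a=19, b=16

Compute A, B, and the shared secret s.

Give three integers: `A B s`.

Answer: 27 23 25

Derivation:
A = 21^19 mod 29  (bits of 19 = 10011)
  bit 0 = 1: r = r^2 * 21 mod 29 = 1^2 * 21 = 1*21 = 21
  bit 1 = 0: r = r^2 mod 29 = 21^2 = 6
  bit 2 = 0: r = r^2 mod 29 = 6^2 = 7
  bit 3 = 1: r = r^2 * 21 mod 29 = 7^2 * 21 = 20*21 = 14
  bit 4 = 1: r = r^2 * 21 mod 29 = 14^2 * 21 = 22*21 = 27
  -> A = 27
B = 21^16 mod 29  (bits of 16 = 10000)
  bit 0 = 1: r = r^2 * 21 mod 29 = 1^2 * 21 = 1*21 = 21
  bit 1 = 0: r = r^2 mod 29 = 21^2 = 6
  bit 2 = 0: r = r^2 mod 29 = 6^2 = 7
  bit 3 = 0: r = r^2 mod 29 = 7^2 = 20
  bit 4 = 0: r = r^2 mod 29 = 20^2 = 23
  -> B = 23
s = B^a = 23^19 mod 29  (bits of 19 = 10011)
  bit 0 = 1: r = r^2 * 23 mod 29 = 1^2 * 23 = 1*23 = 23
  bit 1 = 0: r = r^2 mod 29 = 23^2 = 7
  bit 2 = 0: r = r^2 mod 29 = 7^2 = 20
  bit 3 = 1: r = r^2 * 23 mod 29 = 20^2 * 23 = 23*23 = 7
  bit 4 = 1: r = r^2 * 23 mod 29 = 7^2 * 23 = 20*23 = 25
  -> s = B^a = 25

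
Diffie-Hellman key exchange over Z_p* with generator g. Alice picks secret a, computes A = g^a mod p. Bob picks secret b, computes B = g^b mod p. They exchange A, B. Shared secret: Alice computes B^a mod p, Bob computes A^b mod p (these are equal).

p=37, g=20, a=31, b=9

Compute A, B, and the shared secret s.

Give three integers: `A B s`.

A = 20^31 mod 37  (bits of 31 = 11111)
  bit 0 = 1: r = r^2 * 20 mod 37 = 1^2 * 20 = 1*20 = 20
  bit 1 = 1: r = r^2 * 20 mod 37 = 20^2 * 20 = 30*20 = 8
  bit 2 = 1: r = r^2 * 20 mod 37 = 8^2 * 20 = 27*20 = 22
  bit 3 = 1: r = r^2 * 20 mod 37 = 22^2 * 20 = 3*20 = 23
  bit 4 = 1: r = r^2 * 20 mod 37 = 23^2 * 20 = 11*20 = 35
  -> A = 35
B = 20^9 mod 37  (bits of 9 = 1001)
  bit 0 = 1: r = r^2 * 20 mod 37 = 1^2 * 20 = 1*20 = 20
  bit 1 = 0: r = r^2 mod 37 = 20^2 = 30
  bit 2 = 0: r = r^2 mod 37 = 30^2 = 12
  bit 3 = 1: r = r^2 * 20 mod 37 = 12^2 * 20 = 33*20 = 31
  -> B = 31
s = B^a = 31^31 mod 37  (bits of 31 = 11111)
  bit 0 = 1: r = r^2 * 31 mod 37 = 1^2 * 31 = 1*31 = 31
  bit 1 = 1: r = r^2 * 31 mod 37 = 31^2 * 31 = 36*31 = 6
  bit 2 = 1: r = r^2 * 31 mod 37 = 6^2 * 31 = 36*31 = 6
  bit 3 = 1: r = r^2 * 31 mod 37 = 6^2 * 31 = 36*31 = 6
  bit 4 = 1: r = r^2 * 31 mod 37 = 6^2 * 31 = 36*31 = 6
  -> s = B^a = 6

Answer: 35 31 6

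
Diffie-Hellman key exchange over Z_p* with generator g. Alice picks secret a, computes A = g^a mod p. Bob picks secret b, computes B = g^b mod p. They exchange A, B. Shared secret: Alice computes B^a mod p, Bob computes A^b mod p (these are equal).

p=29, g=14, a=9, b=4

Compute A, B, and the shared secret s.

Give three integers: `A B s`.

Answer: 3 20 23

Derivation:
A = 14^9 mod 29  (bits of 9 = 1001)
  bit 0 = 1: r = r^2 * 14 mod 29 = 1^2 * 14 = 1*14 = 14
  bit 1 = 0: r = r^2 mod 29 = 14^2 = 22
  bit 2 = 0: r = r^2 mod 29 = 22^2 = 20
  bit 3 = 1: r = r^2 * 14 mod 29 = 20^2 * 14 = 23*14 = 3
  -> A = 3
B = 14^4 mod 29  (bits of 4 = 100)
  bit 0 = 1: r = r^2 * 14 mod 29 = 1^2 * 14 = 1*14 = 14
  bit 1 = 0: r = r^2 mod 29 = 14^2 = 22
  bit 2 = 0: r = r^2 mod 29 = 22^2 = 20
  -> B = 20
s = B^a = 20^9 mod 29  (bits of 9 = 1001)
  bit 0 = 1: r = r^2 * 20 mod 29 = 1^2 * 20 = 1*20 = 20
  bit 1 = 0: r = r^2 mod 29 = 20^2 = 23
  bit 2 = 0: r = r^2 mod 29 = 23^2 = 7
  bit 3 = 1: r = r^2 * 20 mod 29 = 7^2 * 20 = 20*20 = 23
  -> s = B^a = 23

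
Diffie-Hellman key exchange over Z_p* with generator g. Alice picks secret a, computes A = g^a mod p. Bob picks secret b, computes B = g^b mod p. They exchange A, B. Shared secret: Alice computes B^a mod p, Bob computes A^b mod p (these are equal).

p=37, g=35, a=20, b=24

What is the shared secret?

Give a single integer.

Answer: 26

Derivation:
A = 35^20 mod 37  (bits of 20 = 10100)
  bit 0 = 1: r = r^2 * 35 mod 37 = 1^2 * 35 = 1*35 = 35
  bit 1 = 0: r = r^2 mod 37 = 35^2 = 4
  bit 2 = 1: r = r^2 * 35 mod 37 = 4^2 * 35 = 16*35 = 5
  bit 3 = 0: r = r^2 mod 37 = 5^2 = 25
  bit 4 = 0: r = r^2 mod 37 = 25^2 = 33
  -> A = 33
B = 35^24 mod 37  (bits of 24 = 11000)
  bit 0 = 1: r = r^2 * 35 mod 37 = 1^2 * 35 = 1*35 = 35
  bit 1 = 1: r = r^2 * 35 mod 37 = 35^2 * 35 = 4*35 = 29
  bit 2 = 0: r = r^2 mod 37 = 29^2 = 27
  bit 3 = 0: r = r^2 mod 37 = 27^2 = 26
  bit 4 = 0: r = r^2 mod 37 = 26^2 = 10
  -> B = 10
s = B^a = 10^20 mod 37  (bits of 20 = 10100)
  bit 0 = 1: r = r^2 * 10 mod 37 = 1^2 * 10 = 1*10 = 10
  bit 1 = 0: r = r^2 mod 37 = 10^2 = 26
  bit 2 = 1: r = r^2 * 10 mod 37 = 26^2 * 10 = 10*10 = 26
  bit 3 = 0: r = r^2 mod 37 = 26^2 = 10
  bit 4 = 0: r = r^2 mod 37 = 10^2 = 26
  -> s = B^a = 26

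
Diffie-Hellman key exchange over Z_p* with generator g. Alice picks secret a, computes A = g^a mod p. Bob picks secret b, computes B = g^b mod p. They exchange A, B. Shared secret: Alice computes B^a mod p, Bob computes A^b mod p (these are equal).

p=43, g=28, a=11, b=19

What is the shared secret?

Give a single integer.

A = 28^11 mod 43  (bits of 11 = 1011)
  bit 0 = 1: r = r^2 * 28 mod 43 = 1^2 * 28 = 1*28 = 28
  bit 1 = 0: r = r^2 mod 43 = 28^2 = 10
  bit 2 = 1: r = r^2 * 28 mod 43 = 10^2 * 28 = 14*28 = 5
  bit 3 = 1: r = r^2 * 28 mod 43 = 5^2 * 28 = 25*28 = 12
  -> A = 12
B = 28^19 mod 43  (bits of 19 = 10011)
  bit 0 = 1: r = r^2 * 28 mod 43 = 1^2 * 28 = 1*28 = 28
  bit 1 = 0: r = r^2 mod 43 = 28^2 = 10
  bit 2 = 0: r = r^2 mod 43 = 10^2 = 14
  bit 3 = 1: r = r^2 * 28 mod 43 = 14^2 * 28 = 24*28 = 27
  bit 4 = 1: r = r^2 * 28 mod 43 = 27^2 * 28 = 41*28 = 30
  -> B = 30
s = B^a = 30^11 mod 43  (bits of 11 = 1011)
  bit 0 = 1: r = r^2 * 30 mod 43 = 1^2 * 30 = 1*30 = 30
  bit 1 = 0: r = r^2 mod 43 = 30^2 = 40
  bit 2 = 1: r = r^2 * 30 mod 43 = 40^2 * 30 = 9*30 = 12
  bit 3 = 1: r = r^2 * 30 mod 43 = 12^2 * 30 = 15*30 = 20
  -> s = B^a = 20

Answer: 20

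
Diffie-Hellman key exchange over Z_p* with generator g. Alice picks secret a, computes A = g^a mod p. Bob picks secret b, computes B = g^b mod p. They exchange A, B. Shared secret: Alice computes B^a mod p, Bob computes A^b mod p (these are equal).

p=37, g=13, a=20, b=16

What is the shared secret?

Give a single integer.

Answer: 12

Derivation:
A = 13^20 mod 37  (bits of 20 = 10100)
  bit 0 = 1: r = r^2 * 13 mod 37 = 1^2 * 13 = 1*13 = 13
  bit 1 = 0: r = r^2 mod 37 = 13^2 = 21
  bit 2 = 1: r = r^2 * 13 mod 37 = 21^2 * 13 = 34*13 = 35
  bit 3 = 0: r = r^2 mod 37 = 35^2 = 4
  bit 4 = 0: r = r^2 mod 37 = 4^2 = 16
  -> A = 16
B = 13^16 mod 37  (bits of 16 = 10000)
  bit 0 = 1: r = r^2 * 13 mod 37 = 1^2 * 13 = 1*13 = 13
  bit 1 = 0: r = r^2 mod 37 = 13^2 = 21
  bit 2 = 0: r = r^2 mod 37 = 21^2 = 34
  bit 3 = 0: r = r^2 mod 37 = 34^2 = 9
  bit 4 = 0: r = r^2 mod 37 = 9^2 = 7
  -> B = 7
s = B^a = 7^20 mod 37  (bits of 20 = 10100)
  bit 0 = 1: r = r^2 * 7 mod 37 = 1^2 * 7 = 1*7 = 7
  bit 1 = 0: r = r^2 mod 37 = 7^2 = 12
  bit 2 = 1: r = r^2 * 7 mod 37 = 12^2 * 7 = 33*7 = 9
  bit 3 = 0: r = r^2 mod 37 = 9^2 = 7
  bit 4 = 0: r = r^2 mod 37 = 7^2 = 12
  -> s = B^a = 12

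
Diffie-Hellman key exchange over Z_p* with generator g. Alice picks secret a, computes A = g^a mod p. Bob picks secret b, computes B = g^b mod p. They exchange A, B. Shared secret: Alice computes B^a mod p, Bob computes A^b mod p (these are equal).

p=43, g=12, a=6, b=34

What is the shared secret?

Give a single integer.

Answer: 41

Derivation:
A = 12^6 mod 43  (bits of 6 = 110)
  bit 0 = 1: r = r^2 * 12 mod 43 = 1^2 * 12 = 1*12 = 12
  bit 1 = 1: r = r^2 * 12 mod 43 = 12^2 * 12 = 15*12 = 8
  bit 2 = 0: r = r^2 mod 43 = 8^2 = 21
  -> A = 21
B = 12^34 mod 43  (bits of 34 = 100010)
  bit 0 = 1: r = r^2 * 12 mod 43 = 1^2 * 12 = 1*12 = 12
  bit 1 = 0: r = r^2 mod 43 = 12^2 = 15
  bit 2 = 0: r = r^2 mod 43 = 15^2 = 10
  bit 3 = 0: r = r^2 mod 43 = 10^2 = 14
  bit 4 = 1: r = r^2 * 12 mod 43 = 14^2 * 12 = 24*12 = 30
  bit 5 = 0: r = r^2 mod 43 = 30^2 = 40
  -> B = 40
s = B^a = 40^6 mod 43  (bits of 6 = 110)
  bit 0 = 1: r = r^2 * 40 mod 43 = 1^2 * 40 = 1*40 = 40
  bit 1 = 1: r = r^2 * 40 mod 43 = 40^2 * 40 = 9*40 = 16
  bit 2 = 0: r = r^2 mod 43 = 16^2 = 41
  -> s = B^a = 41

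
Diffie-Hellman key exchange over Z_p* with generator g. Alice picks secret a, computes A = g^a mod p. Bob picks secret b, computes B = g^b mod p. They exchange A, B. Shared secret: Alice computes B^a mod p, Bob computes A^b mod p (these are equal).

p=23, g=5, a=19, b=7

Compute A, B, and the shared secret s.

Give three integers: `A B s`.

A = 5^19 mod 23  (bits of 19 = 10011)
  bit 0 = 1: r = r^2 * 5 mod 23 = 1^2 * 5 = 1*5 = 5
  bit 1 = 0: r = r^2 mod 23 = 5^2 = 2
  bit 2 = 0: r = r^2 mod 23 = 2^2 = 4
  bit 3 = 1: r = r^2 * 5 mod 23 = 4^2 * 5 = 16*5 = 11
  bit 4 = 1: r = r^2 * 5 mod 23 = 11^2 * 5 = 6*5 = 7
  -> A = 7
B = 5^7 mod 23  (bits of 7 = 111)
  bit 0 = 1: r = r^2 * 5 mod 23 = 1^2 * 5 = 1*5 = 5
  bit 1 = 1: r = r^2 * 5 mod 23 = 5^2 * 5 = 2*5 = 10
  bit 2 = 1: r = r^2 * 5 mod 23 = 10^2 * 5 = 8*5 = 17
  -> B = 17
s = B^a = 17^19 mod 23  (bits of 19 = 10011)
  bit 0 = 1: r = r^2 * 17 mod 23 = 1^2 * 17 = 1*17 = 17
  bit 1 = 0: r = r^2 mod 23 = 17^2 = 13
  bit 2 = 0: r = r^2 mod 23 = 13^2 = 8
  bit 3 = 1: r = r^2 * 17 mod 23 = 8^2 * 17 = 18*17 = 7
  bit 4 = 1: r = r^2 * 17 mod 23 = 7^2 * 17 = 3*17 = 5
  -> s = B^a = 5

Answer: 7 17 5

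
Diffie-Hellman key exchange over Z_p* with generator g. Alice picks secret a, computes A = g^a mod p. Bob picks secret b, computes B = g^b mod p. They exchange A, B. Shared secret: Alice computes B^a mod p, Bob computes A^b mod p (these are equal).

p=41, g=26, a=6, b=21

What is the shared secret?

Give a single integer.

Answer: 5

Derivation:
A = 26^6 mod 41  (bits of 6 = 110)
  bit 0 = 1: r = r^2 * 26 mod 41 = 1^2 * 26 = 1*26 = 26
  bit 1 = 1: r = r^2 * 26 mod 41 = 26^2 * 26 = 20*26 = 28
  bit 2 = 0: r = r^2 mod 41 = 28^2 = 5
  -> A = 5
B = 26^21 mod 41  (bits of 21 = 10101)
  bit 0 = 1: r = r^2 * 26 mod 41 = 1^2 * 26 = 1*26 = 26
  bit 1 = 0: r = r^2 mod 41 = 26^2 = 20
  bit 2 = 1: r = r^2 * 26 mod 41 = 20^2 * 26 = 31*26 = 27
  bit 3 = 0: r = r^2 mod 41 = 27^2 = 32
  bit 4 = 1: r = r^2 * 26 mod 41 = 32^2 * 26 = 40*26 = 15
  -> B = 15
s = B^a = 15^6 mod 41  (bits of 6 = 110)
  bit 0 = 1: r = r^2 * 15 mod 41 = 1^2 * 15 = 1*15 = 15
  bit 1 = 1: r = r^2 * 15 mod 41 = 15^2 * 15 = 20*15 = 13
  bit 2 = 0: r = r^2 mod 41 = 13^2 = 5
  -> s = B^a = 5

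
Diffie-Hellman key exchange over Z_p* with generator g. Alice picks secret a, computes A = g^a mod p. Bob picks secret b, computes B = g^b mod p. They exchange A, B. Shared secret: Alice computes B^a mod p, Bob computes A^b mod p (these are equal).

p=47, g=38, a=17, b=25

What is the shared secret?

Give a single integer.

Answer: 31

Derivation:
A = 38^17 mod 47  (bits of 17 = 10001)
  bit 0 = 1: r = r^2 * 38 mod 47 = 1^2 * 38 = 1*38 = 38
  bit 1 = 0: r = r^2 mod 47 = 38^2 = 34
  bit 2 = 0: r = r^2 mod 47 = 34^2 = 28
  bit 3 = 0: r = r^2 mod 47 = 28^2 = 32
  bit 4 = 1: r = r^2 * 38 mod 47 = 32^2 * 38 = 37*38 = 43
  -> A = 43
B = 38^25 mod 47  (bits of 25 = 11001)
  bit 0 = 1: r = r^2 * 38 mod 47 = 1^2 * 38 = 1*38 = 38
  bit 1 = 1: r = r^2 * 38 mod 47 = 38^2 * 38 = 34*38 = 23
  bit 2 = 0: r = r^2 mod 47 = 23^2 = 12
  bit 3 = 0: r = r^2 mod 47 = 12^2 = 3
  bit 4 = 1: r = r^2 * 38 mod 47 = 3^2 * 38 = 9*38 = 13
  -> B = 13
s = B^a = 13^17 mod 47  (bits of 17 = 10001)
  bit 0 = 1: r = r^2 * 13 mod 47 = 1^2 * 13 = 1*13 = 13
  bit 1 = 0: r = r^2 mod 47 = 13^2 = 28
  bit 2 = 0: r = r^2 mod 47 = 28^2 = 32
  bit 3 = 0: r = r^2 mod 47 = 32^2 = 37
  bit 4 = 1: r = r^2 * 13 mod 47 = 37^2 * 13 = 6*13 = 31
  -> s = B^a = 31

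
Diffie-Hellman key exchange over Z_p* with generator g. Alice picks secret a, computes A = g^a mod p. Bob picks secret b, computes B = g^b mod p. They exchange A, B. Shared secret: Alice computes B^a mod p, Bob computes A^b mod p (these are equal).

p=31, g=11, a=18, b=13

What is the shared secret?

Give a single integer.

A = 11^18 mod 31  (bits of 18 = 10010)
  bit 0 = 1: r = r^2 * 11 mod 31 = 1^2 * 11 = 1*11 = 11
  bit 1 = 0: r = r^2 mod 31 = 11^2 = 28
  bit 2 = 0: r = r^2 mod 31 = 28^2 = 9
  bit 3 = 1: r = r^2 * 11 mod 31 = 9^2 * 11 = 19*11 = 23
  bit 4 = 0: r = r^2 mod 31 = 23^2 = 2
  -> A = 2
B = 11^13 mod 31  (bits of 13 = 1101)
  bit 0 = 1: r = r^2 * 11 mod 31 = 1^2 * 11 = 1*11 = 11
  bit 1 = 1: r = r^2 * 11 mod 31 = 11^2 * 11 = 28*11 = 29
  bit 2 = 0: r = r^2 mod 31 = 29^2 = 4
  bit 3 = 1: r = r^2 * 11 mod 31 = 4^2 * 11 = 16*11 = 21
  -> B = 21
s = B^a = 21^18 mod 31  (bits of 18 = 10010)
  bit 0 = 1: r = r^2 * 21 mod 31 = 1^2 * 21 = 1*21 = 21
  bit 1 = 0: r = r^2 mod 31 = 21^2 = 7
  bit 2 = 0: r = r^2 mod 31 = 7^2 = 18
  bit 3 = 1: r = r^2 * 21 mod 31 = 18^2 * 21 = 14*21 = 15
  bit 4 = 0: r = r^2 mod 31 = 15^2 = 8
  -> s = B^a = 8

Answer: 8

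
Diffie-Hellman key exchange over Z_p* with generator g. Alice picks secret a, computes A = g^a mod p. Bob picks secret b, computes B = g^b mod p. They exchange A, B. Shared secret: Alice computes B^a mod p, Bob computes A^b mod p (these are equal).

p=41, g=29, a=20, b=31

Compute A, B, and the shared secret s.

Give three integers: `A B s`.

A = 29^20 mod 41  (bits of 20 = 10100)
  bit 0 = 1: r = r^2 * 29 mod 41 = 1^2 * 29 = 1*29 = 29
  bit 1 = 0: r = r^2 mod 41 = 29^2 = 21
  bit 2 = 1: r = r^2 * 29 mod 41 = 21^2 * 29 = 31*29 = 38
  bit 3 = 0: r = r^2 mod 41 = 38^2 = 9
  bit 4 = 0: r = r^2 mod 41 = 9^2 = 40
  -> A = 40
B = 29^31 mod 41  (bits of 31 = 11111)
  bit 0 = 1: r = r^2 * 29 mod 41 = 1^2 * 29 = 1*29 = 29
  bit 1 = 1: r = r^2 * 29 mod 41 = 29^2 * 29 = 21*29 = 35
  bit 2 = 1: r = r^2 * 29 mod 41 = 35^2 * 29 = 36*29 = 19
  bit 3 = 1: r = r^2 * 29 mod 41 = 19^2 * 29 = 33*29 = 14
  bit 4 = 1: r = r^2 * 29 mod 41 = 14^2 * 29 = 32*29 = 26
  -> B = 26
s = B^a = 26^20 mod 41  (bits of 20 = 10100)
  bit 0 = 1: r = r^2 * 26 mod 41 = 1^2 * 26 = 1*26 = 26
  bit 1 = 0: r = r^2 mod 41 = 26^2 = 20
  bit 2 = 1: r = r^2 * 26 mod 41 = 20^2 * 26 = 31*26 = 27
  bit 3 = 0: r = r^2 mod 41 = 27^2 = 32
  bit 4 = 0: r = r^2 mod 41 = 32^2 = 40
  -> s = B^a = 40

Answer: 40 26 40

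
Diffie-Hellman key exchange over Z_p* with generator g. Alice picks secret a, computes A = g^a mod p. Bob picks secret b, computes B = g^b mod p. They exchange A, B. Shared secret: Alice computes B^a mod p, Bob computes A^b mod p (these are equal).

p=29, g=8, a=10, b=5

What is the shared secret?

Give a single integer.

Answer: 9

Derivation:
A = 8^10 mod 29  (bits of 10 = 1010)
  bit 0 = 1: r = r^2 * 8 mod 29 = 1^2 * 8 = 1*8 = 8
  bit 1 = 0: r = r^2 mod 29 = 8^2 = 6
  bit 2 = 1: r = r^2 * 8 mod 29 = 6^2 * 8 = 7*8 = 27
  bit 3 = 0: r = r^2 mod 29 = 27^2 = 4
  -> A = 4
B = 8^5 mod 29  (bits of 5 = 101)
  bit 0 = 1: r = r^2 * 8 mod 29 = 1^2 * 8 = 1*8 = 8
  bit 1 = 0: r = r^2 mod 29 = 8^2 = 6
  bit 2 = 1: r = r^2 * 8 mod 29 = 6^2 * 8 = 7*8 = 27
  -> B = 27
s = B^a = 27^10 mod 29  (bits of 10 = 1010)
  bit 0 = 1: r = r^2 * 27 mod 29 = 1^2 * 27 = 1*27 = 27
  bit 1 = 0: r = r^2 mod 29 = 27^2 = 4
  bit 2 = 1: r = r^2 * 27 mod 29 = 4^2 * 27 = 16*27 = 26
  bit 3 = 0: r = r^2 mod 29 = 26^2 = 9
  -> s = B^a = 9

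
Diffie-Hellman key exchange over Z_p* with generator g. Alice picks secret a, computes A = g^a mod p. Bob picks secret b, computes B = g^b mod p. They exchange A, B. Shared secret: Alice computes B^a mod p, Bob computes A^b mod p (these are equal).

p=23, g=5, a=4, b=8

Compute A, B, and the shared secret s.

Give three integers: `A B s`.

Answer: 4 16 9

Derivation:
A = 5^4 mod 23  (bits of 4 = 100)
  bit 0 = 1: r = r^2 * 5 mod 23 = 1^2 * 5 = 1*5 = 5
  bit 1 = 0: r = r^2 mod 23 = 5^2 = 2
  bit 2 = 0: r = r^2 mod 23 = 2^2 = 4
  -> A = 4
B = 5^8 mod 23  (bits of 8 = 1000)
  bit 0 = 1: r = r^2 * 5 mod 23 = 1^2 * 5 = 1*5 = 5
  bit 1 = 0: r = r^2 mod 23 = 5^2 = 2
  bit 2 = 0: r = r^2 mod 23 = 2^2 = 4
  bit 3 = 0: r = r^2 mod 23 = 4^2 = 16
  -> B = 16
s = B^a = 16^4 mod 23  (bits of 4 = 100)
  bit 0 = 1: r = r^2 * 16 mod 23 = 1^2 * 16 = 1*16 = 16
  bit 1 = 0: r = r^2 mod 23 = 16^2 = 3
  bit 2 = 0: r = r^2 mod 23 = 3^2 = 9
  -> s = B^a = 9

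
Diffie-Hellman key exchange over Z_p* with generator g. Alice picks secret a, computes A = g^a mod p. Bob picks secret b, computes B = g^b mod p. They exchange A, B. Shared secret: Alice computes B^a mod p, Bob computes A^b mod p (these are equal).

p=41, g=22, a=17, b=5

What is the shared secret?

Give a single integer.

Answer: 14

Derivation:
A = 22^17 mod 41  (bits of 17 = 10001)
  bit 0 = 1: r = r^2 * 22 mod 41 = 1^2 * 22 = 1*22 = 22
  bit 1 = 0: r = r^2 mod 41 = 22^2 = 33
  bit 2 = 0: r = r^2 mod 41 = 33^2 = 23
  bit 3 = 0: r = r^2 mod 41 = 23^2 = 37
  bit 4 = 1: r = r^2 * 22 mod 41 = 37^2 * 22 = 16*22 = 24
  -> A = 24
B = 22^5 mod 41  (bits of 5 = 101)
  bit 0 = 1: r = r^2 * 22 mod 41 = 1^2 * 22 = 1*22 = 22
  bit 1 = 0: r = r^2 mod 41 = 22^2 = 33
  bit 2 = 1: r = r^2 * 22 mod 41 = 33^2 * 22 = 23*22 = 14
  -> B = 14
s = B^a = 14^17 mod 41  (bits of 17 = 10001)
  bit 0 = 1: r = r^2 * 14 mod 41 = 1^2 * 14 = 1*14 = 14
  bit 1 = 0: r = r^2 mod 41 = 14^2 = 32
  bit 2 = 0: r = r^2 mod 41 = 32^2 = 40
  bit 3 = 0: r = r^2 mod 41 = 40^2 = 1
  bit 4 = 1: r = r^2 * 14 mod 41 = 1^2 * 14 = 1*14 = 14
  -> s = B^a = 14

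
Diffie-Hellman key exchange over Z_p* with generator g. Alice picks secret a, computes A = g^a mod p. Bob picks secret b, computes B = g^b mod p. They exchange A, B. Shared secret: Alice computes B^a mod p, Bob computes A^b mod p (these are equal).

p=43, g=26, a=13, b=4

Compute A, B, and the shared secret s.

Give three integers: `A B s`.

Answer: 30 15 9

Derivation:
A = 26^13 mod 43  (bits of 13 = 1101)
  bit 0 = 1: r = r^2 * 26 mod 43 = 1^2 * 26 = 1*26 = 26
  bit 1 = 1: r = r^2 * 26 mod 43 = 26^2 * 26 = 31*26 = 32
  bit 2 = 0: r = r^2 mod 43 = 32^2 = 35
  bit 3 = 1: r = r^2 * 26 mod 43 = 35^2 * 26 = 21*26 = 30
  -> A = 30
B = 26^4 mod 43  (bits of 4 = 100)
  bit 0 = 1: r = r^2 * 26 mod 43 = 1^2 * 26 = 1*26 = 26
  bit 1 = 0: r = r^2 mod 43 = 26^2 = 31
  bit 2 = 0: r = r^2 mod 43 = 31^2 = 15
  -> B = 15
s = B^a = 15^13 mod 43  (bits of 13 = 1101)
  bit 0 = 1: r = r^2 * 15 mod 43 = 1^2 * 15 = 1*15 = 15
  bit 1 = 1: r = r^2 * 15 mod 43 = 15^2 * 15 = 10*15 = 21
  bit 2 = 0: r = r^2 mod 43 = 21^2 = 11
  bit 3 = 1: r = r^2 * 15 mod 43 = 11^2 * 15 = 35*15 = 9
  -> s = B^a = 9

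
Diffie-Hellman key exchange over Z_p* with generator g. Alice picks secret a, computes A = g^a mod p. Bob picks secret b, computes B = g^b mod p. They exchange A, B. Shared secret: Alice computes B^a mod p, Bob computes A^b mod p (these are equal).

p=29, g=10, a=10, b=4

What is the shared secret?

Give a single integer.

A = 10^10 mod 29  (bits of 10 = 1010)
  bit 0 = 1: r = r^2 * 10 mod 29 = 1^2 * 10 = 1*10 = 10
  bit 1 = 0: r = r^2 mod 29 = 10^2 = 13
  bit 2 = 1: r = r^2 * 10 mod 29 = 13^2 * 10 = 24*10 = 8
  bit 3 = 0: r = r^2 mod 29 = 8^2 = 6
  -> A = 6
B = 10^4 mod 29  (bits of 4 = 100)
  bit 0 = 1: r = r^2 * 10 mod 29 = 1^2 * 10 = 1*10 = 10
  bit 1 = 0: r = r^2 mod 29 = 10^2 = 13
  bit 2 = 0: r = r^2 mod 29 = 13^2 = 24
  -> B = 24
s = B^a = 24^10 mod 29  (bits of 10 = 1010)
  bit 0 = 1: r = r^2 * 24 mod 29 = 1^2 * 24 = 1*24 = 24
  bit 1 = 0: r = r^2 mod 29 = 24^2 = 25
  bit 2 = 1: r = r^2 * 24 mod 29 = 25^2 * 24 = 16*24 = 7
  bit 3 = 0: r = r^2 mod 29 = 7^2 = 20
  -> s = B^a = 20

Answer: 20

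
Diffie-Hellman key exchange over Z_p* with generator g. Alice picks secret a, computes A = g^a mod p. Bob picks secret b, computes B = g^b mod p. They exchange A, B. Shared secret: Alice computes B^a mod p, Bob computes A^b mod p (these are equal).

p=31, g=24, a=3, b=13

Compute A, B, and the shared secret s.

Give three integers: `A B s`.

Answer: 29 12 23

Derivation:
A = 24^3 mod 31  (bits of 3 = 11)
  bit 0 = 1: r = r^2 * 24 mod 31 = 1^2 * 24 = 1*24 = 24
  bit 1 = 1: r = r^2 * 24 mod 31 = 24^2 * 24 = 18*24 = 29
  -> A = 29
B = 24^13 mod 31  (bits of 13 = 1101)
  bit 0 = 1: r = r^2 * 24 mod 31 = 1^2 * 24 = 1*24 = 24
  bit 1 = 1: r = r^2 * 24 mod 31 = 24^2 * 24 = 18*24 = 29
  bit 2 = 0: r = r^2 mod 31 = 29^2 = 4
  bit 3 = 1: r = r^2 * 24 mod 31 = 4^2 * 24 = 16*24 = 12
  -> B = 12
s = B^a = 12^3 mod 31  (bits of 3 = 11)
  bit 0 = 1: r = r^2 * 12 mod 31 = 1^2 * 12 = 1*12 = 12
  bit 1 = 1: r = r^2 * 12 mod 31 = 12^2 * 12 = 20*12 = 23
  -> s = B^a = 23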